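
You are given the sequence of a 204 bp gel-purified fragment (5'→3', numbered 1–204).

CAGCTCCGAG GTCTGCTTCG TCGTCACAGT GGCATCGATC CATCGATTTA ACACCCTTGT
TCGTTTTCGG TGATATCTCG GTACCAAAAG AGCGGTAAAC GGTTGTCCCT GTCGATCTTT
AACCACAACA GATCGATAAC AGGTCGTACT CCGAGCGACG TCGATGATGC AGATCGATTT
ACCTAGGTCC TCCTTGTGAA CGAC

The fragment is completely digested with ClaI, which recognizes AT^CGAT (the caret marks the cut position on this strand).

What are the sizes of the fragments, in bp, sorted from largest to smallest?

90, 41, 35, 30, 8 bp

ClaI sites (ATCGAT) start at positions 34, 42, 132, 173.
ClaI cuts after base 2 of each site, so after positions 35, 43, 133, 174.
Linear molecule, 4 cuts → 5 fragments:
  1–35 → 35 bp
  36–43 → 8 bp
  44–133 → 90 bp
  134–174 → 41 bp
  175–204 → 30 bp
Sorted largest to smallest: 90, 41, 35, 30, 8 bp.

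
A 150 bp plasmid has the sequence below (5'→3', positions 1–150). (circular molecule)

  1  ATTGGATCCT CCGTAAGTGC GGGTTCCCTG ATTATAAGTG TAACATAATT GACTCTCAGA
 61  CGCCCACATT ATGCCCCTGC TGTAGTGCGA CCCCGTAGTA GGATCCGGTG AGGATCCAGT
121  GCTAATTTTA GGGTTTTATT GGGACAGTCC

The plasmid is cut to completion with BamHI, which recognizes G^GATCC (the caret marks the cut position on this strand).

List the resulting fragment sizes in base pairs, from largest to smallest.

97, 42, 11 bp

BamHI sites (GGATCC) start at positions 4, 101, 112.
BamHI cuts after the first base of each site, so after positions 4, 101, 112.
Circular molecule, 3 cuts → 3 fragments:
  5–101 → 97 bp
  102–112 → 11 bp
  113–150 then 1–4 → 38 + 4 = 42 bp
Sorted largest to smallest: 97, 42, 11 bp.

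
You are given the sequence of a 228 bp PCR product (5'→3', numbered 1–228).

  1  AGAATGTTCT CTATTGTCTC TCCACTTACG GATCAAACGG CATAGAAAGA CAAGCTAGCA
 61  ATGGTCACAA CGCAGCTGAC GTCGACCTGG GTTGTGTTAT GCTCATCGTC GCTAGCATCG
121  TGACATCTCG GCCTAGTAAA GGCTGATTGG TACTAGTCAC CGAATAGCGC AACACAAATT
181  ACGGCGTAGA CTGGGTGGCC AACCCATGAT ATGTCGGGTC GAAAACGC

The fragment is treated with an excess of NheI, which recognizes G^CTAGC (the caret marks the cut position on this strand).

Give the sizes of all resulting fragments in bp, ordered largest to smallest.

NheI sites (GCTAGC) start at positions 54, 111.
NheI cuts after the first base of each site, so after positions 54, 111.
Linear molecule, 2 cuts → 3 fragments:
  1–54 → 54 bp
  55–111 → 57 bp
  112–228 → 117 bp
Sorted largest to smallest: 117, 57, 54 bp.

117, 57, 54 bp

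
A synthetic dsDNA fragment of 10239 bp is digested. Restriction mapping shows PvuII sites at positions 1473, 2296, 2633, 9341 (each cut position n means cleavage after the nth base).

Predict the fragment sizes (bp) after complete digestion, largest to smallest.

Linear molecule, 4 cuts → 5 fragments:
  1473 − 0 = 1473 bp
  2296 − 1473 = 823 bp
  2633 − 2296 = 337 bp
  9341 − 2633 = 6708 bp
  10239 − 9341 = 898 bp
Sorted largest to smallest: 6708, 1473, 898, 823, 337 bp.

6708, 1473, 898, 823, 337 bp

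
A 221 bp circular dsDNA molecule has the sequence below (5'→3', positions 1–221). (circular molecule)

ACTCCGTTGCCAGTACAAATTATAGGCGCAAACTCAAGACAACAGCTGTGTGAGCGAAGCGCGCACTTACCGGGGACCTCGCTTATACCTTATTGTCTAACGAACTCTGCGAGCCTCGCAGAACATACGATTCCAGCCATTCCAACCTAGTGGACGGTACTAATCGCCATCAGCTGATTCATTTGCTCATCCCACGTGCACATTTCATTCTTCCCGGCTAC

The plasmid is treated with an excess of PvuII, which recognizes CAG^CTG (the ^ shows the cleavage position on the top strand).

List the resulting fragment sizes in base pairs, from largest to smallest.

PvuII sites (CAGCTG) start at positions 43, 171.
PvuII cuts after base 3 of each site, so after positions 45, 173.
Circular molecule, 2 cuts → 2 fragments:
  46–173 → 128 bp
  174–221 then 1–45 → 48 + 45 = 93 bp
Sorted largest to smallest: 128, 93 bp.

128, 93 bp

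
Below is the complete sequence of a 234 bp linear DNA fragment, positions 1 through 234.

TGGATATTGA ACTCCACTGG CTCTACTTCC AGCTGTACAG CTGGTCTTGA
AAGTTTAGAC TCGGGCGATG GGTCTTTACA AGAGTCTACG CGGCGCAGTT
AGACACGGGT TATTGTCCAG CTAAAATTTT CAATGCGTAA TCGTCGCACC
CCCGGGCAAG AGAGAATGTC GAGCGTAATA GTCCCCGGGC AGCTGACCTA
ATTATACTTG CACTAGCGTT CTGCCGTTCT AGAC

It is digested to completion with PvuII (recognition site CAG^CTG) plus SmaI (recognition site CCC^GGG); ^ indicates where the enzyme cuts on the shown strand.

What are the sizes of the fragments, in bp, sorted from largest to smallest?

113, 42, 33, 32, 8, 6 bp

PvuII sites (CAGCTG) start at positions 30, 38, 190.
PvuII cuts after base 3 of each site, so after positions 32, 40, 192.
SmaI sites (CCCGGG) start at positions 151, 184.
SmaI cuts after base 3 of each site, so after positions 153, 186.
Combined cut positions: 32, 40, 153, 186, 192.
Linear molecule, 5 cuts → 6 fragments:
  1–32 → 32 bp
  33–40 → 8 bp
  41–153 → 113 bp
  154–186 → 33 bp
  187–192 → 6 bp
  193–234 → 42 bp
Sorted largest to smallest: 113, 42, 33, 32, 8, 6 bp.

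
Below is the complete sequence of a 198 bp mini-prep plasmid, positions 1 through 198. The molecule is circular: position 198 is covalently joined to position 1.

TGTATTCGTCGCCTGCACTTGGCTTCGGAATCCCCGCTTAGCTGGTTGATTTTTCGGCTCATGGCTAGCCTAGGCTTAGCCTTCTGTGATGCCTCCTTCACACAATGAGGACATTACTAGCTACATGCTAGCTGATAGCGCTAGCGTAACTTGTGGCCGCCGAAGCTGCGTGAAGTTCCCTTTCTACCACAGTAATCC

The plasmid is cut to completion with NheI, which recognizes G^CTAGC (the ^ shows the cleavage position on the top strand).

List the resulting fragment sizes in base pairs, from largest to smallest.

122, 63, 13 bp

NheI sites (GCTAGC) start at positions 64, 127, 140.
NheI cuts after the first base of each site, so after positions 64, 127, 140.
Circular molecule, 3 cuts → 3 fragments:
  65–127 → 63 bp
  128–140 → 13 bp
  141–198 then 1–64 → 58 + 64 = 122 bp
Sorted largest to smallest: 122, 63, 13 bp.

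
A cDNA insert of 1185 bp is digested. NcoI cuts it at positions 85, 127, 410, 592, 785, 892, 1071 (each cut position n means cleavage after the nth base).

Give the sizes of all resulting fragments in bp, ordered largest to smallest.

Linear molecule, 7 cuts → 8 fragments:
  85 − 0 = 85 bp
  127 − 85 = 42 bp
  410 − 127 = 283 bp
  592 − 410 = 182 bp
  785 − 592 = 193 bp
  892 − 785 = 107 bp
  1071 − 892 = 179 bp
  1185 − 1071 = 114 bp
Sorted largest to smallest: 283, 193, 182, 179, 114, 107, 85, 42 bp.

283, 193, 182, 179, 114, 107, 85, 42 bp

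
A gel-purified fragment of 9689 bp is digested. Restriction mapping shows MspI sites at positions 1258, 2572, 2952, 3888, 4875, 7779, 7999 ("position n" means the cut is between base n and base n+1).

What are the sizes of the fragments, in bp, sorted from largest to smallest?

2904, 1690, 1314, 1258, 987, 936, 380, 220 bp

Linear molecule, 7 cuts → 8 fragments:
  1258 − 0 = 1258 bp
  2572 − 1258 = 1314 bp
  2952 − 2572 = 380 bp
  3888 − 2952 = 936 bp
  4875 − 3888 = 987 bp
  7779 − 4875 = 2904 bp
  7999 − 7779 = 220 bp
  9689 − 7999 = 1690 bp
Sorted largest to smallest: 2904, 1690, 1314, 1258, 987, 936, 380, 220 bp.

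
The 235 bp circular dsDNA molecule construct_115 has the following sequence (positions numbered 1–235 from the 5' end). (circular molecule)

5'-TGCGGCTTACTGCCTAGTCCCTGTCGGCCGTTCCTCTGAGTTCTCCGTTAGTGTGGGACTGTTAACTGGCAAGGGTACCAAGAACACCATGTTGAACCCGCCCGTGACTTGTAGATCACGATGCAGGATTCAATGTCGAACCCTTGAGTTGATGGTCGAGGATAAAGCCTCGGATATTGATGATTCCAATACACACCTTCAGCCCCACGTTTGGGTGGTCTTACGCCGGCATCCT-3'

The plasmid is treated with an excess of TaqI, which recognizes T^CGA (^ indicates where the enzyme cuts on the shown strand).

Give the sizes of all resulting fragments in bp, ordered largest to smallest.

215, 20 bp

TaqI sites (TCGA) start at positions 136, 156.
TaqI cuts after the first base of each site, so after positions 136, 156.
Circular molecule, 2 cuts → 2 fragments:
  137–156 → 20 bp
  157–235 then 1–136 → 79 + 136 = 215 bp
Sorted largest to smallest: 215, 20 bp.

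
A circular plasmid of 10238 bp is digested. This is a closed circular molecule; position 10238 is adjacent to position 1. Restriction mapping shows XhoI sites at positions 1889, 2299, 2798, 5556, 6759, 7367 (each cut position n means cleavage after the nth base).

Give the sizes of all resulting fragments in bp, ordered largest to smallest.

Circular molecule, 6 cuts → 6 fragments:
  2299 − 1889 = 410 bp
  2798 − 2299 = 499 bp
  5556 − 2798 = 2758 bp
  6759 − 5556 = 1203 bp
  7367 − 6759 = 608 bp
  wrap: 10238 − 7367 + 1889 = 4760 bp
Sorted largest to smallest: 4760, 2758, 1203, 608, 499, 410 bp.

4760, 2758, 1203, 608, 499, 410 bp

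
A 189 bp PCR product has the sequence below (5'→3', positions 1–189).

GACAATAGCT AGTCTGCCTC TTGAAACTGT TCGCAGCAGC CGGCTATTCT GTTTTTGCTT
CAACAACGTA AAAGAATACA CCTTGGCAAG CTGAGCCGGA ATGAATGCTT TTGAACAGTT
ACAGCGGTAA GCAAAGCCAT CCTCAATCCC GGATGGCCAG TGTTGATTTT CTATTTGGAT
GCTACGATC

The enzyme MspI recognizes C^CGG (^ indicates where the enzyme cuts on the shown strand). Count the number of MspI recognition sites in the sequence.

3

CCGG occurs starting at positions 40, 96, 149.
MspI cuts at 3 sites.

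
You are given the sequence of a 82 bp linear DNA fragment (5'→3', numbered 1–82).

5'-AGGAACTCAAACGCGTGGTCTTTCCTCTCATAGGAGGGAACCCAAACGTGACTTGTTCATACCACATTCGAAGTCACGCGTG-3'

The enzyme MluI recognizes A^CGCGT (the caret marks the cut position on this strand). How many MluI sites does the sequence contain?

ACGCGT occurs starting at positions 11, 76.
MluI cuts at 2 sites.

2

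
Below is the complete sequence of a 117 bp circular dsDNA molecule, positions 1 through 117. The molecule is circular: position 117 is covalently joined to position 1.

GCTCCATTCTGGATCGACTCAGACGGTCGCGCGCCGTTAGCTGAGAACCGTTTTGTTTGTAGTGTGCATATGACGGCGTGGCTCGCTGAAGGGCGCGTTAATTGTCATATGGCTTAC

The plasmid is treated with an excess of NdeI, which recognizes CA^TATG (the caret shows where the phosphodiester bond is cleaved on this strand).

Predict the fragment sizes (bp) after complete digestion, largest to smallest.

78, 39 bp

NdeI sites (CATATG) start at positions 67, 106.
NdeI cuts after base 2 of each site, so after positions 68, 107.
Circular molecule, 2 cuts → 2 fragments:
  69–107 → 39 bp
  108–117 then 1–68 → 10 + 68 = 78 bp
Sorted largest to smallest: 78, 39 bp.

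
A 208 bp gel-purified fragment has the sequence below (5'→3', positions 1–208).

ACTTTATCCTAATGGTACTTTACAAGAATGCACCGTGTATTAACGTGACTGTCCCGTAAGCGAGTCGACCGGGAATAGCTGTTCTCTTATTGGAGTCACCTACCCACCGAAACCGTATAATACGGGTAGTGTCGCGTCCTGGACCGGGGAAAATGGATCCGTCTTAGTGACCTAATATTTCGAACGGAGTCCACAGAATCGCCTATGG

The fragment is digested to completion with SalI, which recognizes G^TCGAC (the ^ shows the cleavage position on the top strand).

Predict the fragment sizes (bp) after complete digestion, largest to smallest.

The SalI site (GTCGAC) starts at position 64.
SalI cuts after the first base of each site, so after position 64.
Linear molecule, 1 cut → 2 fragments:
  1–64 → 64 bp
  65–208 → 144 bp
Sorted largest to smallest: 144, 64 bp.

144, 64 bp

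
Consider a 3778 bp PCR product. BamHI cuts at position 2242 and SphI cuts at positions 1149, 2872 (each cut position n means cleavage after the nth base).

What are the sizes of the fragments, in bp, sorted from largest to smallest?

Combined cut positions (sorted): 1149, 2242, 2872.
Linear molecule, 3 cuts → 4 fragments:
  1149 − 0 = 1149 bp
  2242 − 1149 = 1093 bp
  2872 − 2242 = 630 bp
  3778 − 2872 = 906 bp
Sorted largest to smallest: 1149, 1093, 906, 630 bp.

1149, 1093, 906, 630 bp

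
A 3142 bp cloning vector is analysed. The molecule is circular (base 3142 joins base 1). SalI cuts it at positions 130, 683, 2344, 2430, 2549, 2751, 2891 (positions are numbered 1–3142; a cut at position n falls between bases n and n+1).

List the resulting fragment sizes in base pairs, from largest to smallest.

Circular molecule, 7 cuts → 7 fragments:
  683 − 130 = 553 bp
  2344 − 683 = 1661 bp
  2430 − 2344 = 86 bp
  2549 − 2430 = 119 bp
  2751 − 2549 = 202 bp
  2891 − 2751 = 140 bp
  wrap: 3142 − 2891 + 130 = 381 bp
Sorted largest to smallest: 1661, 553, 381, 202, 140, 119, 86 bp.

1661, 553, 381, 202, 140, 119, 86 bp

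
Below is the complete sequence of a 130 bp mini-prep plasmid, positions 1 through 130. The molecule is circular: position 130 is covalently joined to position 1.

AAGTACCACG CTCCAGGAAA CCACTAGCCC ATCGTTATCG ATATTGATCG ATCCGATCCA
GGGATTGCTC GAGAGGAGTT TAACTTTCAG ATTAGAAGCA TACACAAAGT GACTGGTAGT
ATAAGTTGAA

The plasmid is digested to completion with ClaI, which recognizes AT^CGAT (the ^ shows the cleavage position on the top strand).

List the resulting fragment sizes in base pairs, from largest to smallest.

ClaI sites (ATCGAT) start at positions 37, 47.
ClaI cuts after base 2 of each site, so after positions 38, 48.
Circular molecule, 2 cuts → 2 fragments:
  39–48 → 10 bp
  49–130 then 1–38 → 82 + 38 = 120 bp
Sorted largest to smallest: 120, 10 bp.

120, 10 bp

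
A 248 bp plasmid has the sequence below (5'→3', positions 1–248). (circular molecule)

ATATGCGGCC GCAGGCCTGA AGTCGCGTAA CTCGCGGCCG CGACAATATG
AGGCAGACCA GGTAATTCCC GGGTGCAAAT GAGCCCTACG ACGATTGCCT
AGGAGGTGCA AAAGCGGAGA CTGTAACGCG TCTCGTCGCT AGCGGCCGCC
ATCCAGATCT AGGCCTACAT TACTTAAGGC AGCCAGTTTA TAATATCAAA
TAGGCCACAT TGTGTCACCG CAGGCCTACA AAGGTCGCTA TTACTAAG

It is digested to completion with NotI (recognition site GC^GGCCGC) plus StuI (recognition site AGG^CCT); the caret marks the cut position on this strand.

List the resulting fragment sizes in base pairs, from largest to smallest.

NotI sites (GCGGCCGC) start at positions 5, 34, 142.
NotI cuts after base 2 of each site, so after positions 6, 35, 143.
StuI sites (AGGCCT) start at positions 13, 161, 222.
StuI cuts after base 3 of each site, so after positions 15, 163, 224.
Combined cut positions: 6, 15, 35, 143, 163, 224.
Circular molecule, 6 cuts → 6 fragments:
  7–15 → 9 bp
  16–35 → 20 bp
  36–143 → 108 bp
  144–163 → 20 bp
  164–224 → 61 bp
  225–248 then 1–6 → 24 + 6 = 30 bp
Sorted largest to smallest: 108, 61, 30, 20, 20, 9 bp.

108, 61, 30, 20, 20, 9 bp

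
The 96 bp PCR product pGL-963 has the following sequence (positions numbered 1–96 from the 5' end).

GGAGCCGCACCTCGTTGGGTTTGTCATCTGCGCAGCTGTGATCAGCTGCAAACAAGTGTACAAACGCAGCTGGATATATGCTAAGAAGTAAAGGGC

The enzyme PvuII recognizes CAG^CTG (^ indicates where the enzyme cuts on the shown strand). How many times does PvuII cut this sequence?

CAGCTG occurs starting at positions 33, 43, 67.
PvuII cuts at 3 sites.

3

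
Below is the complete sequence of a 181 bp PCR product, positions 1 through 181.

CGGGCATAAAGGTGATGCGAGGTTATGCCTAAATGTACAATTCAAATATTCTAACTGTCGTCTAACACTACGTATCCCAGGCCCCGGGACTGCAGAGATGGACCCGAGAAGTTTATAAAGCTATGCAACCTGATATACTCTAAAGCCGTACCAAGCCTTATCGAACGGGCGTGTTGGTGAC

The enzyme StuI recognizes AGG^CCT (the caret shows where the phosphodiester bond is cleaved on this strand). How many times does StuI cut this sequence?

No occurrence of AGGCCT is present in the sequence.
StuI does not cut: 0 sites.

0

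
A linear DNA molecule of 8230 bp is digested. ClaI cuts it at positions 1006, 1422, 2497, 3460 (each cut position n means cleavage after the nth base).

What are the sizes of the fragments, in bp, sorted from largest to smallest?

Linear molecule, 4 cuts → 5 fragments:
  1006 − 0 = 1006 bp
  1422 − 1006 = 416 bp
  2497 − 1422 = 1075 bp
  3460 − 2497 = 963 bp
  8230 − 3460 = 4770 bp
Sorted largest to smallest: 4770, 1075, 1006, 963, 416 bp.

4770, 1075, 1006, 963, 416 bp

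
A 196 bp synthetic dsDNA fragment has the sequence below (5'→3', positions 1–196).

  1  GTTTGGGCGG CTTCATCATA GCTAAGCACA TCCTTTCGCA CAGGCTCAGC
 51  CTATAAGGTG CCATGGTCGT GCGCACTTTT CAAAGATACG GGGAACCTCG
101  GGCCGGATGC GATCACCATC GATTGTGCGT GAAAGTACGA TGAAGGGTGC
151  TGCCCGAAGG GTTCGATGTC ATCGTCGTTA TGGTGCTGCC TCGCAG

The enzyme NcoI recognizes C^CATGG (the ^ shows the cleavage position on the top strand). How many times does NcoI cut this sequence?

1

CCATGG occurs starting at position 61.
NcoI cuts at 1 site.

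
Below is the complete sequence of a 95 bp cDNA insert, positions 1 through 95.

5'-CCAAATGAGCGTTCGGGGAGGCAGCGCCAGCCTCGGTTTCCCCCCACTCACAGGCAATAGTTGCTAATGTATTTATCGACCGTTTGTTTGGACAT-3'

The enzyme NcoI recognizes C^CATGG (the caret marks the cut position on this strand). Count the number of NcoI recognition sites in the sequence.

0

No occurrence of CCATGG is present in the sequence.
NcoI does not cut: 0 sites.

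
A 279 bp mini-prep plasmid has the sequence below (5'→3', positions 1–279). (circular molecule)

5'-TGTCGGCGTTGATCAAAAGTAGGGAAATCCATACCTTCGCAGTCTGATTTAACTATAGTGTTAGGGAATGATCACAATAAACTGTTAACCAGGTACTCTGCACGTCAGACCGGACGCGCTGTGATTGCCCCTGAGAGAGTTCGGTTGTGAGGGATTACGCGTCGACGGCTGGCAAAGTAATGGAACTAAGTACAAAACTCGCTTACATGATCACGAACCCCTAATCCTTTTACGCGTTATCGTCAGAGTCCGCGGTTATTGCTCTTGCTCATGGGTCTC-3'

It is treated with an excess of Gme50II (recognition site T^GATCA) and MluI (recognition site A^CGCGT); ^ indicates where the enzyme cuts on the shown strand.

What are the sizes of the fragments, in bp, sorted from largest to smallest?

Gme50II sites (TGATCA) start at positions 10, 69, 208.
Gme50II cuts after the first base of each site, so after positions 10, 69, 208.
MluI sites (ACGCGT) start at positions 157, 232.
MluI cuts after the first base of each site, so after positions 157, 232.
Combined cut positions: 10, 69, 157, 208, 232.
Circular molecule, 5 cuts → 5 fragments:
  11–69 → 59 bp
  70–157 → 88 bp
  158–208 → 51 bp
  209–232 → 24 bp
  233–279 then 1–10 → 47 + 10 = 57 bp
Sorted largest to smallest: 88, 59, 57, 51, 24 bp.

88, 59, 57, 51, 24 bp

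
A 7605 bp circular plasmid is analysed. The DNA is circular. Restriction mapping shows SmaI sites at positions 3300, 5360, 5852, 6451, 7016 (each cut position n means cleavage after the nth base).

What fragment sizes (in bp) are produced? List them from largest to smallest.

Circular molecule, 5 cuts → 5 fragments:
  5360 − 3300 = 2060 bp
  5852 − 5360 = 492 bp
  6451 − 5852 = 599 bp
  7016 − 6451 = 565 bp
  wrap: 7605 − 7016 + 3300 = 3889 bp
Sorted largest to smallest: 3889, 2060, 599, 565, 492 bp.

3889, 2060, 599, 565, 492 bp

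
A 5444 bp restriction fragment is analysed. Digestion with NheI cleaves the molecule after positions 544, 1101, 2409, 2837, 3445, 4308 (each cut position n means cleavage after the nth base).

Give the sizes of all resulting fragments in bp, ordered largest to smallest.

Linear molecule, 6 cuts → 7 fragments:
  544 − 0 = 544 bp
  1101 − 544 = 557 bp
  2409 − 1101 = 1308 bp
  2837 − 2409 = 428 bp
  3445 − 2837 = 608 bp
  4308 − 3445 = 863 bp
  5444 − 4308 = 1136 bp
Sorted largest to smallest: 1308, 1136, 863, 608, 557, 544, 428 bp.

1308, 1136, 863, 608, 557, 544, 428 bp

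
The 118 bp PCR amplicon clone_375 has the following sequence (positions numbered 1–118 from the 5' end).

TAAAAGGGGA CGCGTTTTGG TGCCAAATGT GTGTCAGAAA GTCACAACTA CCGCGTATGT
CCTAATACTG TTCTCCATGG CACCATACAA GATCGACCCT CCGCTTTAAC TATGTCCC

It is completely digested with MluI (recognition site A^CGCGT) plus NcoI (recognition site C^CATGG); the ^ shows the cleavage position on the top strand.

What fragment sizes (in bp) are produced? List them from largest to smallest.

65, 43, 10 bp

The MluI site (ACGCGT) starts at position 10.
MluI cuts after the first base of each site, so after position 10.
The NcoI site (CCATGG) starts at position 75.
NcoI cuts after the first base of each site, so after position 75.
Combined cut positions: 10, 75.
Linear molecule, 2 cuts → 3 fragments:
  1–10 → 10 bp
  11–75 → 65 bp
  76–118 → 43 bp
Sorted largest to smallest: 65, 43, 10 bp.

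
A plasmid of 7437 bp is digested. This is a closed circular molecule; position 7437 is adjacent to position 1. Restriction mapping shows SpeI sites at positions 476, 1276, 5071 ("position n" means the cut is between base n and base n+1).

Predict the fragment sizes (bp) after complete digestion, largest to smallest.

Circular molecule, 3 cuts → 3 fragments:
  1276 − 476 = 800 bp
  5071 − 1276 = 3795 bp
  wrap: 7437 − 5071 + 476 = 2842 bp
Sorted largest to smallest: 3795, 2842, 800 bp.

3795, 2842, 800 bp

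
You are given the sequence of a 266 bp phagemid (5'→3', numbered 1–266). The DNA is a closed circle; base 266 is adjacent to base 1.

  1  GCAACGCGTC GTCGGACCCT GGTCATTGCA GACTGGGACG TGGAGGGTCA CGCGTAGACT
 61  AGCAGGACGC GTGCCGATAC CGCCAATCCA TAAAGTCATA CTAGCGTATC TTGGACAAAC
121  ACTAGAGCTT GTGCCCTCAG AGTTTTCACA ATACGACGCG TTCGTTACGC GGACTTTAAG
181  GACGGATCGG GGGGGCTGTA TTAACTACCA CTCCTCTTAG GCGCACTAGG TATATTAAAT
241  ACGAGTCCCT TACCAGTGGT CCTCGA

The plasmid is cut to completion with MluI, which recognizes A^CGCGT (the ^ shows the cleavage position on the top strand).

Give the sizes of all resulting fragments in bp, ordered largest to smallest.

MluI sites (ACGCGT) start at positions 4, 50, 67, 156.
MluI cuts after the first base of each site, so after positions 4, 50, 67, 156.
Circular molecule, 4 cuts → 4 fragments:
  5–50 → 46 bp
  51–67 → 17 bp
  68–156 → 89 bp
  157–266 then 1–4 → 110 + 4 = 114 bp
Sorted largest to smallest: 114, 89, 46, 17 bp.

114, 89, 46, 17 bp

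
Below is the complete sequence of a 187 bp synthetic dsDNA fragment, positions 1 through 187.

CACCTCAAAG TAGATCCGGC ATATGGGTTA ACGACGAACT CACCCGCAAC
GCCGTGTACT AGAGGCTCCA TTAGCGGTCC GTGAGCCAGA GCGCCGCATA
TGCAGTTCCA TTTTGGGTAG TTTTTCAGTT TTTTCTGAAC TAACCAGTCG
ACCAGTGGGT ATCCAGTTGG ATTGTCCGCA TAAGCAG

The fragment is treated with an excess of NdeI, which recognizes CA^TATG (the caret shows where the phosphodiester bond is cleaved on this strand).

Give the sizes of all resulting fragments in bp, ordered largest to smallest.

89, 77, 21 bp

NdeI sites (CATATG) start at positions 20, 97.
NdeI cuts after base 2 of each site, so after positions 21, 98.
Linear molecule, 2 cuts → 3 fragments:
  1–21 → 21 bp
  22–98 → 77 bp
  99–187 → 89 bp
Sorted largest to smallest: 89, 77, 21 bp.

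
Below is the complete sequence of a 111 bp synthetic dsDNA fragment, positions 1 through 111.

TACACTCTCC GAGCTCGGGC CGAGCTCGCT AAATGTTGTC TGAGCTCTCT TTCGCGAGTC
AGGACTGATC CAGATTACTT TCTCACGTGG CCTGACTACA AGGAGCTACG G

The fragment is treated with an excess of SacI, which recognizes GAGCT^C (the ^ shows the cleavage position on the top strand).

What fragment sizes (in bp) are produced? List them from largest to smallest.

SacI sites (GAGCTC) start at positions 11, 22, 42.
SacI cuts after base 5 of each site (before the last base), so after positions 15, 26, 46.
Linear molecule, 3 cuts → 4 fragments:
  1–15 → 15 bp
  16–26 → 11 bp
  27–46 → 20 bp
  47–111 → 65 bp
Sorted largest to smallest: 65, 20, 15, 11 bp.

65, 20, 15, 11 bp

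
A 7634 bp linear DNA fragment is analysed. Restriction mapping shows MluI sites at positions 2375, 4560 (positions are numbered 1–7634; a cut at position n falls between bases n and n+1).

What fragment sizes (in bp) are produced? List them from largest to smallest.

Linear molecule, 2 cuts → 3 fragments:
  2375 − 0 = 2375 bp
  4560 − 2375 = 2185 bp
  7634 − 4560 = 3074 bp
Sorted largest to smallest: 3074, 2375, 2185 bp.

3074, 2375, 2185 bp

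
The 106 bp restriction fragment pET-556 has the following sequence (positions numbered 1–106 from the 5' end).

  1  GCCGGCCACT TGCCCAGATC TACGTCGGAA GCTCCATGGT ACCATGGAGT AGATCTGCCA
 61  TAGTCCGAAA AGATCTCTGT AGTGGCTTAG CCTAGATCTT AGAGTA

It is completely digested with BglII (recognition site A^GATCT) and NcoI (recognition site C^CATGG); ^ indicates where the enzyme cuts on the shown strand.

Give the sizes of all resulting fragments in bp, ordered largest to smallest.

23, 20, 18, 16, 12, 9, 8 bp

BglII sites (AGATCT) start at positions 16, 51, 71, 94.
BglII cuts after the first base of each site, so after positions 16, 51, 71, 94.
NcoI sites (CCATGG) start at positions 34, 42.
NcoI cuts after the first base of each site, so after positions 34, 42.
Combined cut positions: 16, 34, 42, 51, 71, 94.
Linear molecule, 6 cuts → 7 fragments:
  1–16 → 16 bp
  17–34 → 18 bp
  35–42 → 8 bp
  43–51 → 9 bp
  52–71 → 20 bp
  72–94 → 23 bp
  95–106 → 12 bp
Sorted largest to smallest: 23, 20, 18, 16, 12, 9, 8 bp.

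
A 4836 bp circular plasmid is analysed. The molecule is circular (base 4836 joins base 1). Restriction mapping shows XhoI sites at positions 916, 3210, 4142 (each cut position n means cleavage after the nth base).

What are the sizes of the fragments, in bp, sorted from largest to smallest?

Circular molecule, 3 cuts → 3 fragments:
  3210 − 916 = 2294 bp
  4142 − 3210 = 932 bp
  wrap: 4836 − 4142 + 916 = 1610 bp
Sorted largest to smallest: 2294, 1610, 932 bp.

2294, 1610, 932 bp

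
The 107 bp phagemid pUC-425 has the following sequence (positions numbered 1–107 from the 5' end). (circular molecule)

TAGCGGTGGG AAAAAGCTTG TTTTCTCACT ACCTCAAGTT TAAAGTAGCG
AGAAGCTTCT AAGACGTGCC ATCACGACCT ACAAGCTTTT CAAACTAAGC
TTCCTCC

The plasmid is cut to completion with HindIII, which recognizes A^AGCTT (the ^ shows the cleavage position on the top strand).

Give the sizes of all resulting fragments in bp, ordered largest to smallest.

HindIII sites (AAGCTT) start at positions 14, 53, 83, 97.
HindIII cuts after the first base of each site, so after positions 14, 53, 83, 97.
Circular molecule, 4 cuts → 4 fragments:
  15–53 → 39 bp
  54–83 → 30 bp
  84–97 → 14 bp
  98–107 then 1–14 → 10 + 14 = 24 bp
Sorted largest to smallest: 39, 30, 24, 14 bp.

39, 30, 24, 14 bp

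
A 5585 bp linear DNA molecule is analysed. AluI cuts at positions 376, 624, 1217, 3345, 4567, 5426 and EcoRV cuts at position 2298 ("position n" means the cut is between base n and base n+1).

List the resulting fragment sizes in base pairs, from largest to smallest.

Combined cut positions (sorted): 376, 624, 1217, 2298, 3345, 4567, 5426.
Linear molecule, 7 cuts → 8 fragments:
  376 − 0 = 376 bp
  624 − 376 = 248 bp
  1217 − 624 = 593 bp
  2298 − 1217 = 1081 bp
  3345 − 2298 = 1047 bp
  4567 − 3345 = 1222 bp
  5426 − 4567 = 859 bp
  5585 − 5426 = 159 bp
Sorted largest to smallest: 1222, 1081, 1047, 859, 593, 376, 248, 159 bp.

1222, 1081, 1047, 859, 593, 376, 248, 159 bp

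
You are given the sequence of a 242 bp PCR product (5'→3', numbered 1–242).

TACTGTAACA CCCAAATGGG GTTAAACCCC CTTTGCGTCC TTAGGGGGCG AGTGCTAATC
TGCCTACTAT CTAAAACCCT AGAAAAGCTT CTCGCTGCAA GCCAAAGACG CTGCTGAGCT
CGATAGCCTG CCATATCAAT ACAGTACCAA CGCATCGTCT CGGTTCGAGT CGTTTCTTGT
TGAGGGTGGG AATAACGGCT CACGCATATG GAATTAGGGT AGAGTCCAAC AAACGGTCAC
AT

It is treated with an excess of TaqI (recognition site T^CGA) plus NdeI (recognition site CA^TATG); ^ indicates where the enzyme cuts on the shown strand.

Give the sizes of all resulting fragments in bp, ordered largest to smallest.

120, 45, 41, 36 bp

TaqI sites (TCGA) start at positions 120, 165.
TaqI cuts after the first base of each site, so after positions 120, 165.
The NdeI site (CATATG) starts at position 205.
NdeI cuts after base 2 of each site, so after position 206.
Combined cut positions: 120, 165, 206.
Linear molecule, 3 cuts → 4 fragments:
  1–120 → 120 bp
  121–165 → 45 bp
  166–206 → 41 bp
  207–242 → 36 bp
Sorted largest to smallest: 120, 45, 41, 36 bp.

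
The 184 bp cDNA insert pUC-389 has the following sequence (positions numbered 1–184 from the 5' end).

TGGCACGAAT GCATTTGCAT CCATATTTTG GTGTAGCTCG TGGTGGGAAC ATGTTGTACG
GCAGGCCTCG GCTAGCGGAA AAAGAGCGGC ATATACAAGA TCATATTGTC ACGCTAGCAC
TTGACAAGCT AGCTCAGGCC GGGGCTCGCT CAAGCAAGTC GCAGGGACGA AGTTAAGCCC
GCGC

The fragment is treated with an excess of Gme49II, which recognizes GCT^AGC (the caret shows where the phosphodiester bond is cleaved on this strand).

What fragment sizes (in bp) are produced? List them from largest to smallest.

73, 54, 42, 15 bp

Gme49II sites (GCTAGC) start at positions 71, 113, 128.
Gme49II cuts after base 3 of each site, so after positions 73, 115, 130.
Linear molecule, 3 cuts → 4 fragments:
  1–73 → 73 bp
  74–115 → 42 bp
  116–130 → 15 bp
  131–184 → 54 bp
Sorted largest to smallest: 73, 54, 42, 15 bp.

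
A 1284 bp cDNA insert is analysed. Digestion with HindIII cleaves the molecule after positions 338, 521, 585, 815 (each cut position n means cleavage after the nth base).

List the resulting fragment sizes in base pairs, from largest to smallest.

469, 338, 230, 183, 64 bp

Linear molecule, 4 cuts → 5 fragments:
  338 − 0 = 338 bp
  521 − 338 = 183 bp
  585 − 521 = 64 bp
  815 − 585 = 230 bp
  1284 − 815 = 469 bp
Sorted largest to smallest: 469, 338, 230, 183, 64 bp.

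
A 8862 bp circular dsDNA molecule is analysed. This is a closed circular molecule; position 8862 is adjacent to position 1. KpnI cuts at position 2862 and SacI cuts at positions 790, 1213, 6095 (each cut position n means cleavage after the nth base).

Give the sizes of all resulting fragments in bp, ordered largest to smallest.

Combined cut positions (sorted): 790, 1213, 2862, 6095.
Circular molecule, 4 cuts → 4 fragments:
  1213 − 790 = 423 bp
  2862 − 1213 = 1649 bp
  6095 − 2862 = 3233 bp
  wrap: 8862 − 6095 + 790 = 3557 bp
Sorted largest to smallest: 3557, 3233, 1649, 423 bp.

3557, 3233, 1649, 423 bp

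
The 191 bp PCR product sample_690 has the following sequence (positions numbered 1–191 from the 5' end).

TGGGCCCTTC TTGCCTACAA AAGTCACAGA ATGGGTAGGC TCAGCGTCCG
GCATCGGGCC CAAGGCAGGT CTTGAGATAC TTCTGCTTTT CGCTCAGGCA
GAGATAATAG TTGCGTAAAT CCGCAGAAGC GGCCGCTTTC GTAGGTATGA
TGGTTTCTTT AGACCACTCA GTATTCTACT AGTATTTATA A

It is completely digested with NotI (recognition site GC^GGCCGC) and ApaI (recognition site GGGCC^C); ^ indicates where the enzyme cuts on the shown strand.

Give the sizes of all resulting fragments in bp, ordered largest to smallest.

70, 61, 54, 6 bp

The NotI site (GCGGCCGC) starts at position 129.
NotI cuts after base 2 of each site, so after position 130.
ApaI sites (GGGCCC) start at positions 2, 56.
ApaI cuts after base 5 of each site (before the last base), so after positions 6, 60.
Combined cut positions: 6, 60, 130.
Linear molecule, 3 cuts → 4 fragments:
  1–6 → 6 bp
  7–60 → 54 bp
  61–130 → 70 bp
  131–191 → 61 bp
Sorted largest to smallest: 70, 61, 54, 6 bp.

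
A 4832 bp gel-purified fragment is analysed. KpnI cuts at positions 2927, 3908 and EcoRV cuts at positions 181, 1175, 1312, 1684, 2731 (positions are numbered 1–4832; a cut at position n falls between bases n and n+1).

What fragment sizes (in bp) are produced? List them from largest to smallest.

1047, 994, 981, 924, 372, 196, 181, 137 bp

Combined cut positions (sorted): 181, 1175, 1312, 1684, 2731, 2927, 3908.
Linear molecule, 7 cuts → 8 fragments:
  181 − 0 = 181 bp
  1175 − 181 = 994 bp
  1312 − 1175 = 137 bp
  1684 − 1312 = 372 bp
  2731 − 1684 = 1047 bp
  2927 − 2731 = 196 bp
  3908 − 2927 = 981 bp
  4832 − 3908 = 924 bp
Sorted largest to smallest: 1047, 994, 981, 924, 372, 196, 181, 137 bp.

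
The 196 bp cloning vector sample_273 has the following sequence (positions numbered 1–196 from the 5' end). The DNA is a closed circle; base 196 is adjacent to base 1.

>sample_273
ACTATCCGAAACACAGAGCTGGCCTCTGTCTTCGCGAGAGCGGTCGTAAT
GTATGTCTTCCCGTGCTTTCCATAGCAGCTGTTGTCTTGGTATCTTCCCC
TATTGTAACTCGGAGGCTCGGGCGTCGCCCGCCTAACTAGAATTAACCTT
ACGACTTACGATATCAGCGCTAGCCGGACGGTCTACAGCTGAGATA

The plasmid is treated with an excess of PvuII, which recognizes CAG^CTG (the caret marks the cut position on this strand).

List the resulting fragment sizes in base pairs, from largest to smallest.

110, 86 bp

PvuII sites (CAGCTG) start at positions 76, 186.
PvuII cuts after base 3 of each site, so after positions 78, 188.
Circular molecule, 2 cuts → 2 fragments:
  79–188 → 110 bp
  189–196 then 1–78 → 8 + 78 = 86 bp
Sorted largest to smallest: 110, 86 bp.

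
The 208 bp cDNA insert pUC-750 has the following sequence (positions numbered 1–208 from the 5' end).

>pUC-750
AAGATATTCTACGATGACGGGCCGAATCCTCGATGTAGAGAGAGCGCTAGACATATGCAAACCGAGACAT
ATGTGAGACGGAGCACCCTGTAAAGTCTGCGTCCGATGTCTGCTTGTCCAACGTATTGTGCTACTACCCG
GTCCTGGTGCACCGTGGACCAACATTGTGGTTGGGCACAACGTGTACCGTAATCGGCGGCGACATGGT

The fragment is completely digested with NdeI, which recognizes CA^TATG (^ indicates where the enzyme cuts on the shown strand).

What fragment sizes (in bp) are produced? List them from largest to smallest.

NdeI sites (CATATG) start at positions 52, 68.
NdeI cuts after base 2 of each site, so after positions 53, 69.
Linear molecule, 2 cuts → 3 fragments:
  1–53 → 53 bp
  54–69 → 16 bp
  70–208 → 139 bp
Sorted largest to smallest: 139, 53, 16 bp.

139, 53, 16 bp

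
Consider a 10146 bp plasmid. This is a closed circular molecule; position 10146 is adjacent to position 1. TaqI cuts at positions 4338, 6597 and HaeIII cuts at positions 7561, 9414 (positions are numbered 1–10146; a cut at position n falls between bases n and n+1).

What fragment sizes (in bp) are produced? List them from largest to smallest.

Combined cut positions (sorted): 4338, 6597, 7561, 9414.
Circular molecule, 4 cuts → 4 fragments:
  6597 − 4338 = 2259 bp
  7561 − 6597 = 964 bp
  9414 − 7561 = 1853 bp
  wrap: 10146 − 9414 + 4338 = 5070 bp
Sorted largest to smallest: 5070, 2259, 1853, 964 bp.

5070, 2259, 1853, 964 bp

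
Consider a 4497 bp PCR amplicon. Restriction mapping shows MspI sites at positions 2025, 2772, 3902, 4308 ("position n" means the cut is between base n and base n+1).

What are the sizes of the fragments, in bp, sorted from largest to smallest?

Linear molecule, 4 cuts → 5 fragments:
  2025 − 0 = 2025 bp
  2772 − 2025 = 747 bp
  3902 − 2772 = 1130 bp
  4308 − 3902 = 406 bp
  4497 − 4308 = 189 bp
Sorted largest to smallest: 2025, 1130, 747, 406, 189 bp.

2025, 1130, 747, 406, 189 bp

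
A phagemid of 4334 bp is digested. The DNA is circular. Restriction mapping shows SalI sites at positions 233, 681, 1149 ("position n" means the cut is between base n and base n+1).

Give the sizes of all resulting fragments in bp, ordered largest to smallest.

3418, 468, 448 bp

Circular molecule, 3 cuts → 3 fragments:
  681 − 233 = 448 bp
  1149 − 681 = 468 bp
  wrap: 4334 − 1149 + 233 = 3418 bp
Sorted largest to smallest: 3418, 468, 448 bp.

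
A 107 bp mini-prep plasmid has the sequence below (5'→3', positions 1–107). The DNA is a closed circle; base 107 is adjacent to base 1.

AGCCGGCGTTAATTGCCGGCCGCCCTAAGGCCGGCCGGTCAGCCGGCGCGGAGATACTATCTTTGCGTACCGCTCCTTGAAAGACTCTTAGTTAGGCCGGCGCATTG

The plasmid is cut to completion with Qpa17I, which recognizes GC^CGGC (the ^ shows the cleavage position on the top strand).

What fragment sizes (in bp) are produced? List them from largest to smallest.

Qpa17I sites (GCCGGC) start at positions 2, 15, 30, 42, 96.
Qpa17I cuts after base 2 of each site, so after positions 3, 16, 31, 43, 97.
Circular molecule, 5 cuts → 5 fragments:
  4–16 → 13 bp
  17–31 → 15 bp
  32–43 → 12 bp
  44–97 → 54 bp
  98–107 then 1–3 → 10 + 3 = 13 bp
Sorted largest to smallest: 54, 15, 13, 13, 12 bp.

54, 15, 13, 13, 12 bp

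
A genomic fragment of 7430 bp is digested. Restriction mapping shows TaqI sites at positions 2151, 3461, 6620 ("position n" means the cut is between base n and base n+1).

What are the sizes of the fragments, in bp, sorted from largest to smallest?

3159, 2151, 1310, 810 bp

Linear molecule, 3 cuts → 4 fragments:
  2151 − 0 = 2151 bp
  3461 − 2151 = 1310 bp
  6620 − 3461 = 3159 bp
  7430 − 6620 = 810 bp
Sorted largest to smallest: 3159, 2151, 1310, 810 bp.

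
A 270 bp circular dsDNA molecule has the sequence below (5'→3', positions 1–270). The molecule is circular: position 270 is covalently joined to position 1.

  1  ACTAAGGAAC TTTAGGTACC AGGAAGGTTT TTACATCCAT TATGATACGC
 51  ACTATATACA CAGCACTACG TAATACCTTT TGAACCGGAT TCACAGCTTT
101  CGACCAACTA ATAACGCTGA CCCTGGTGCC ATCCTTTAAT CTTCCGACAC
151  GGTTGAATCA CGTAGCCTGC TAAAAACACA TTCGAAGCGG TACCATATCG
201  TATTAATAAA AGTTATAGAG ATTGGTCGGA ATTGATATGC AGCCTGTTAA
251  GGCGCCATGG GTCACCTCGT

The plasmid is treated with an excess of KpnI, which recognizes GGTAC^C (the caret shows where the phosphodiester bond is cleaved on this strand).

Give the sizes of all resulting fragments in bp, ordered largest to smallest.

KpnI sites (GGTACC) start at positions 15, 189.
KpnI cuts after base 5 of each site (before the last base), so after positions 19, 193.
Circular molecule, 2 cuts → 2 fragments:
  20–193 → 174 bp
  194–270 then 1–19 → 77 + 19 = 96 bp
Sorted largest to smallest: 174, 96 bp.

174, 96 bp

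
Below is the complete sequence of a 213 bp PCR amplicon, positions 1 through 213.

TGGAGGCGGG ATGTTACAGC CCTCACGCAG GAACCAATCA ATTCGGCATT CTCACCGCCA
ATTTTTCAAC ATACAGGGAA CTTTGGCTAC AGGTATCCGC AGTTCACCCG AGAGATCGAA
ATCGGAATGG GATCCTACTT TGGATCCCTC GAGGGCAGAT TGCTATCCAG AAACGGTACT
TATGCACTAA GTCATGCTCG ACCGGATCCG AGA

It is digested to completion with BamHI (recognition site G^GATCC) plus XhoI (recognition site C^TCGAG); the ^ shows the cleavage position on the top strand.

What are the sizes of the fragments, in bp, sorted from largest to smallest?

BamHI sites (GGATCC) start at positions 130, 142, 204.
BamHI cuts after the first base of each site, so after positions 130, 142, 204.
The XhoI site (CTCGAG) starts at position 148.
XhoI cuts after the first base of each site, so after position 148.
Combined cut positions: 130, 142, 148, 204.
Linear molecule, 4 cuts → 5 fragments:
  1–130 → 130 bp
  131–142 → 12 bp
  143–148 → 6 bp
  149–204 → 56 bp
  205–213 → 9 bp
Sorted largest to smallest: 130, 56, 12, 9, 6 bp.

130, 56, 12, 9, 6 bp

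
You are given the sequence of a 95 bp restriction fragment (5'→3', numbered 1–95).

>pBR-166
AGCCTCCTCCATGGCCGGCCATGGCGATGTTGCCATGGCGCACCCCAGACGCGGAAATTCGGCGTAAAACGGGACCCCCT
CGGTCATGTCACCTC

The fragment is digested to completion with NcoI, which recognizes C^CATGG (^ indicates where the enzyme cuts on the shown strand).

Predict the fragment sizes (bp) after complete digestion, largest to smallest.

NcoI sites (CCATGG) start at positions 9, 19, 33.
NcoI cuts after the first base of each site, so after positions 9, 19, 33.
Linear molecule, 3 cuts → 4 fragments:
  1–9 → 9 bp
  10–19 → 10 bp
  20–33 → 14 bp
  34–95 → 62 bp
Sorted largest to smallest: 62, 14, 10, 9 bp.

62, 14, 10, 9 bp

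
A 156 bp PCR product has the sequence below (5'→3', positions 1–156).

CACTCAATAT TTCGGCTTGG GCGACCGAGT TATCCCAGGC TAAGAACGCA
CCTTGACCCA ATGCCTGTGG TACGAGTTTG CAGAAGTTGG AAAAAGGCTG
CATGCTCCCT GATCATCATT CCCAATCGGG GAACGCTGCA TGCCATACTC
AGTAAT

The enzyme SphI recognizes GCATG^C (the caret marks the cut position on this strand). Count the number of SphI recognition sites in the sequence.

GCATGC occurs starting at positions 100, 138.
SphI cuts at 2 sites.

2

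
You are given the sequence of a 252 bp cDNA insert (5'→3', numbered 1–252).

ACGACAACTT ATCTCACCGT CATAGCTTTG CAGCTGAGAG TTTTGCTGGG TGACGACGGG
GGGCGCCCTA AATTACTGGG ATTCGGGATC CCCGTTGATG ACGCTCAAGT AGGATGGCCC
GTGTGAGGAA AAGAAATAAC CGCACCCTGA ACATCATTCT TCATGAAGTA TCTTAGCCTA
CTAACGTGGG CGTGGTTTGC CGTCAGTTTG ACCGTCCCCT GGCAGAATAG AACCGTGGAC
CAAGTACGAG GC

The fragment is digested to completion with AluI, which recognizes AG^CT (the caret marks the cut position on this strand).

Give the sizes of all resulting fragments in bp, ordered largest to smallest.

219, 25, 8 bp

AluI sites (AGCT) start at positions 24, 32.
AluI cuts after base 2 of each site, so after positions 25, 33.
Linear molecule, 2 cuts → 3 fragments:
  1–25 → 25 bp
  26–33 → 8 bp
  34–252 → 219 bp
Sorted largest to smallest: 219, 25, 8 bp.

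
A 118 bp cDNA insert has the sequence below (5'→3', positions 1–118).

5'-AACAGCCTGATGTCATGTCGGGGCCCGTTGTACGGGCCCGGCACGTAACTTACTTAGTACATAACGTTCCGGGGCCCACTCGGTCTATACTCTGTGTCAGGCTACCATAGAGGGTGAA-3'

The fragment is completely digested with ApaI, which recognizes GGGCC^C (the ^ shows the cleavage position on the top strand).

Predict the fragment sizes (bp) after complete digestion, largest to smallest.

ApaI sites (GGGCCC) start at positions 21, 34, 72.
ApaI cuts after base 5 of each site (before the last base), so after positions 25, 38, 76.
Linear molecule, 3 cuts → 4 fragments:
  1–25 → 25 bp
  26–38 → 13 bp
  39–76 → 38 bp
  77–118 → 42 bp
Sorted largest to smallest: 42, 38, 25, 13 bp.

42, 38, 25, 13 bp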